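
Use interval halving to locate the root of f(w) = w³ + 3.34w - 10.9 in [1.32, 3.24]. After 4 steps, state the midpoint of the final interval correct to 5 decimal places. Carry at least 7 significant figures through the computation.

f(1.320000) = -4.191232, f(3.240000) = 33.933824 (opposite signs)
step 1: m = 2.280000, f(m) = 8.567552 > 0 → root in [1.320000, 2.280000]
step 2: m = 1.800000, f(m) = 0.944000 > 0 → root in [1.320000, 1.800000]
step 3: m = 1.560000, f(m) = -1.893184 < 0 → root in [1.560000, 1.800000]
step 4: m = 1.680000, f(m) = -0.547168 < 0 → root in [1.680000, 1.800000]
Midpoint of [1.680000, 1.800000] = 1.740000

1.74000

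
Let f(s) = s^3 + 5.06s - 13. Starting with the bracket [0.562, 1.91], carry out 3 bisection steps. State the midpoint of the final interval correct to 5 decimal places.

f(0.562000) = -9.978776, f(1.910000) = 3.632471 (opposite signs)
step 1: m = 1.236000, f(m) = -4.857608 < 0 → root in [1.236000, 1.910000]
step 2: m = 1.573000, f(m) = -1.148500 < 0 → root in [1.573000, 1.910000]
step 3: m = 1.741500, f(m) = 1.093650 > 0 → root in [1.573000, 1.741500]
Midpoint of [1.573000, 1.741500] = 1.657250

1.65725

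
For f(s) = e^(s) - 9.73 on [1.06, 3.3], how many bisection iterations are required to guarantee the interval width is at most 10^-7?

25

Initial width b − a = 3.3 − 1.06 = 2.240000.
After n steps the width is (b−a)/2^n; need (b−a)/2^n ≤ 10^-7.
So n ≥ log₂(2.240000/10^-7) = log₂(22400000.0000) ≈ 24.4170.
Hence n = 25.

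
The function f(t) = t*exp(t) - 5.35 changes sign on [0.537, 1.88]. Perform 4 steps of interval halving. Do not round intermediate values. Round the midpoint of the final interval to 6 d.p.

f(0.537000) = -4.431265, f(1.880000) = 6.970589 (opposite signs)
step 1: m = 1.208500, f(m) = -1.303388 < 0 → root in [1.208500, 1.880000]
step 2: m = 1.544250, f(m) = 1.883973 > 0 → root in [1.208500, 1.544250]
step 3: m = 1.376375, f(m) = 0.101159 > 0 → root in [1.208500, 1.376375]
step 4: m = 1.292437, f(m) = -0.643392 < 0 → root in [1.292437, 1.376375]
Midpoint of [1.292437, 1.376375] = 1.334406

1.334406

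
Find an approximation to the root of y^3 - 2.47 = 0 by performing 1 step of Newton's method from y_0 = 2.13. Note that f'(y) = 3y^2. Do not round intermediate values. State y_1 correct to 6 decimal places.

y_0 = 2.130000: f = 7.193597, f' = 13.610700 → y_1 = 2.130000 - (7.193597)/(13.610700) = 1.601475

1.601475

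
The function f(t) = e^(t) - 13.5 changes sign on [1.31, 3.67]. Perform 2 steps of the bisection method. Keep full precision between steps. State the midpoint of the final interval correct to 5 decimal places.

2.78500

f(1.310000) = -9.793826, f(3.670000) = 25.751906 (opposite signs)
step 1: m = 2.490000, f(m) = -1.438724 < 0 → root in [2.490000, 3.670000]
step 2: m = 3.080000, f(m) = 8.258402 > 0 → root in [2.490000, 3.080000]
Midpoint of [2.490000, 3.080000] = 2.785000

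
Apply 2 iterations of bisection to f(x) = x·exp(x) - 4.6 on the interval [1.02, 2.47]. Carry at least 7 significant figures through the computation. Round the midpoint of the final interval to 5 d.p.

1.20125

f(1.020000) = -1.771341, f(2.470000) = 24.601444 (opposite signs)
step 1: m = 1.745000, f(m) = 5.391698 > 0 → root in [1.020000, 1.745000]
step 2: m = 1.382500, f(m) = 0.909057 > 0 → root in [1.020000, 1.382500]
Midpoint of [1.020000, 1.382500] = 1.201250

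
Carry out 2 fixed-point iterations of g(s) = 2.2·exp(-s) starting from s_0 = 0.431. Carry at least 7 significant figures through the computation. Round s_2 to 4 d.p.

0.5266

s_1 = g(0.431000) = 1.429690
s_2 = g(1.429690) = 0.526643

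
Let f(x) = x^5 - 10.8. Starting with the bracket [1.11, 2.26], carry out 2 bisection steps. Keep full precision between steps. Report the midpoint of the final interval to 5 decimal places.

f(1.110000) = -9.114942, f(2.260000) = 48.157926 (opposite signs)
step 1: m = 1.685000, f(m) = 2.783120 > 0 → root in [1.110000, 1.685000]
step 2: m = 1.397500, f(m) = -5.469609 < 0 → root in [1.397500, 1.685000]
Midpoint of [1.397500, 1.685000] = 1.541250

1.54125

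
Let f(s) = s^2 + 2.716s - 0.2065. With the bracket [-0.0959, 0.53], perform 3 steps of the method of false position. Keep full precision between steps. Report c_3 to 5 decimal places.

f(-0.095900) = -0.457768, f(0.530000) = 1.513880
step 1: c = 0.049418, f(c) = -0.069837 < 0 → new bracket [0.049418, 0.530000]
step 2: c = 0.070611, f(c) = -0.009735 < 0 → new bracket [0.070611, 0.530000]
step 3: c = 0.073546, f(c) = -0.001340 < 0 → new bracket [0.073546, 0.530000]

0.07355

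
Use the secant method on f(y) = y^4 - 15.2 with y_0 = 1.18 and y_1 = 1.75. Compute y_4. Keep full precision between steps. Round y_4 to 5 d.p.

f(y_0) = -13.261222, f(y_1) = -5.821094
y_2 = 1.750000 - (-5.821094)·(1.750000 - 1.180000)/(-5.821094 - (-13.261222)) = 2.195963; f(y_2) = 8.054137
y_3 = 2.195963 - (8.054137)·(2.195963 - 1.750000)/(8.054137 - (-5.821094)) = 1.937096; f(y_3) = -1.119952
y_4 = 1.937096 - (-1.119952)·(1.937096 - 2.195963)/(-1.119952 - (8.054137)) = 1.968697; f(y_4) = -0.178408

1.96870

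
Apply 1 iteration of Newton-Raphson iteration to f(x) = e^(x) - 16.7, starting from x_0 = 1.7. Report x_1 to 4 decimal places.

3.7508

Newton update: x ← x − f(x)/f'(x).
f'(x) = e^(x)
x_0 = 1.700000: f = -11.226053, f' = 5.473947 → x_1 = 1.700000 - (-11.226053)/(5.473947) = 3.750815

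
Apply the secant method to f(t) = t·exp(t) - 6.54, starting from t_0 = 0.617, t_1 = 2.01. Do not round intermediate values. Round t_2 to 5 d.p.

1.15946

f(t_0) = -5.396477, f(t_1) = 8.461268
t_2 = 2.010000 - (8.461268)·(2.010000 - 0.617000)/(8.461268 - (-5.396477)) = 1.159461; f(t_2) = -2.843387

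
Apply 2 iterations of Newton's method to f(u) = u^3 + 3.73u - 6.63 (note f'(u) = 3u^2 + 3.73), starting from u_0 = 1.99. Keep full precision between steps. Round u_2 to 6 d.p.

1.265593

u_0 = 1.990000: f = 8.673299, f' = 15.610300 → u_1 = 1.990000 - (8.673299)/(15.610300) = 1.434386
u_1 = 1.434386: f = 1.671458, f' = 9.902391 → u_2 = 1.434386 - (1.671458)/(9.902391) = 1.265593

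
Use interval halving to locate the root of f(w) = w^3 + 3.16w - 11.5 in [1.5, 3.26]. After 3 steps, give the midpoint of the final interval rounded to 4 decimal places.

1.8300

f(1.500000) = -3.385000, f(3.260000) = 33.447576 (opposite signs)
step 1: m = 2.380000, f(m) = 9.502072 > 0 → root in [1.500000, 2.380000]
step 2: m = 1.940000, f(m) = 1.931784 > 0 → root in [1.500000, 1.940000]
step 3: m = 1.720000, f(m) = -0.976352 < 0 → root in [1.720000, 1.940000]
Midpoint of [1.720000, 1.940000] = 1.830000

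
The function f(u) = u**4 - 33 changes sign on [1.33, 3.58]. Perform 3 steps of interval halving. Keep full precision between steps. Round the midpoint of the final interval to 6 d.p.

f(1.330000) = -29.870993, f(3.580000) = 131.260109 (opposite signs)
step 1: m = 2.455000, f(m) = 3.325030 > 0 → root in [1.330000, 2.455000]
step 2: m = 1.892500, f(m) = -20.172455 < 0 → root in [1.892500, 2.455000]
step 3: m = 2.173750, f(m) = -10.672588 < 0 → root in [2.173750, 2.455000]
Midpoint of [2.173750, 2.455000] = 2.314375

2.314375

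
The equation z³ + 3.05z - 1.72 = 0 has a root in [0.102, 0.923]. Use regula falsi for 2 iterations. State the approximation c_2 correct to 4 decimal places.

0.5073

f(0.102000) = -1.407839, f(0.923000) = 1.881480
step 1: c = 0.453391, f(c) = -0.243959 < 0 → new bracket [0.453391, 0.923000]
step 2: c = 0.507292, f(c) = -0.042209 < 0 → new bracket [0.507292, 0.923000]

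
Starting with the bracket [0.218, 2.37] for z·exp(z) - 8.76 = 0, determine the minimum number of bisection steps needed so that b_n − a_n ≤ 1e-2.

8

Initial width b − a = 2.37 − 0.218 = 2.152000.
After n steps the width is (b−a)/2^n; need (b−a)/2^n ≤ 1e-2.
So n ≥ log₂(2.152000/1e-2) = log₂(215.2000) ≈ 7.7495.
Hence n = 8.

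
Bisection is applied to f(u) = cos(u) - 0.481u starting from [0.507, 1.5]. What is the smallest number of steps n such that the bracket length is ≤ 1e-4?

14

Initial width b − a = 1.5 − 0.507 = 0.993000.
After n steps the width is (b−a)/2^n; need (b−a)/2^n ≤ 1e-4.
So n ≥ log₂(0.993000/1e-4) = log₂(9930.0000) ≈ 13.2776.
Hence n = 14.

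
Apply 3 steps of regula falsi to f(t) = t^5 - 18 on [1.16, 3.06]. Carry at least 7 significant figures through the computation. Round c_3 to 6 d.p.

False-position update: c = (a·f(b) − b·f(a))/(f(b) − f(a)); replace the endpoint whose sign matches f(c).
f(1.160000) = -15.899658, f(3.060000) = 250.291635
step 1: c = 1.273487, f(c) = -14.650552 < 0 → new bracket [1.273487, 3.060000]
step 2: c = 1.372276, f(c) = -13.133597 < 0 → new bracket [1.372276, 3.060000]
step 3: c = 1.456421, f(c) = -11.447076 < 0 → new bracket [1.456421, 3.060000]

1.456421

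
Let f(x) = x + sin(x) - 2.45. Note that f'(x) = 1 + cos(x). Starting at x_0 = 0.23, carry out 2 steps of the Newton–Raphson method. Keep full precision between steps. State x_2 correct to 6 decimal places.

Newton update: x ← x − f(x)/f'(x).
x_0 = 0.230000: f = -1.992022, f' = 1.973666 → x_1 = 0.230000 - (-1.992022)/(1.973666) = 1.239300
x_1 = 1.239300: f = -0.265143, f' = 1.325458 → x_2 = 1.239300 - (-0.265143)/(1.325458) = 1.439339

1.439339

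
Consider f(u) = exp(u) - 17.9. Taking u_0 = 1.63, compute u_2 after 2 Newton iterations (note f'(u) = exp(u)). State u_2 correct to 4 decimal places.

u_0 = 1.630000: f = -12.796125, f' = 5.103875 → u_1 = 1.630000 - (-12.796125)/(5.103875) = 4.137139
u_1 = 4.137139: f = 44.723423, f' = 62.623423 → u_2 = 4.137139 - (44.723423)/(62.623423) = 3.422975

3.4230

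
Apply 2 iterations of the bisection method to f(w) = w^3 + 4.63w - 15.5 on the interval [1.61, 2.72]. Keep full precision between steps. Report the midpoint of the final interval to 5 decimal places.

f(1.610000) = -3.872419, f(2.720000) = 17.217248 (opposite signs)
step 1: m = 2.165000, f(m) = 4.671792 > 0 → root in [1.610000, 2.165000]
step 2: m = 1.887500, f(m) = -0.036361 < 0 → root in [1.887500, 2.165000]
Midpoint of [1.887500, 2.165000] = 2.026250

2.02625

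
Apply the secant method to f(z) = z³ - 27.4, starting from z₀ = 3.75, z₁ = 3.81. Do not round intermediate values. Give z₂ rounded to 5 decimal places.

f(z_0) = 25.334375, f(z_1) = 27.906341
z_2 = 3.810000 - (27.906341)·(3.810000 - 3.750000)/(27.906341 - (25.334375)) = 3.158988; f(z_2) = 4.124193

3.15899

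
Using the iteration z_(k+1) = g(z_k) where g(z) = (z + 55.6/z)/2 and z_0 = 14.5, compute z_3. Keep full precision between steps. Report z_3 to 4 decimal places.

z_1 = g(14.500000) = 9.167241
z_2 = g(9.167241) = 7.616158
z_3 = g(7.616158) = 7.458213

7.4582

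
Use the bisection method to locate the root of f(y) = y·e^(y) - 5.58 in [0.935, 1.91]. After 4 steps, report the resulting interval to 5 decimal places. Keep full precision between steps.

[1.36156, 1.42250]

f(0.935000) = -3.198355, f(1.910000) = 7.318400 (opposite signs)
step 1: m = 1.422500, f(m) = 0.319785 > 0 → root in [0.935000, 1.422500]
step 2: m = 1.178750, f(m) = -1.748699 < 0 → root in [1.178750, 1.422500]
step 3: m = 1.300625, f(m) = -0.804637 < 0 → root in [1.300625, 1.422500]
step 4: m = 1.361562, f(m) = -0.266794 < 0 → root in [1.361562, 1.422500]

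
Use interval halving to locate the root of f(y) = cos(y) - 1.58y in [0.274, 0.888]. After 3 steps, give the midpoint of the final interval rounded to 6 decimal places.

0.542625

f(0.274000) = 0.529776, f(0.888000) = -0.772075 (opposite signs)
step 1: m = 0.581000, f(m) = -0.082066 < 0 → root in [0.274000, 0.581000]
step 2: m = 0.427500, f(m) = 0.234555 > 0 → root in [0.427500, 0.581000]
step 3: m = 0.504250, f(m) = 0.078822 > 0 → root in [0.504250, 0.581000]
Midpoint of [0.504250, 0.581000] = 0.542625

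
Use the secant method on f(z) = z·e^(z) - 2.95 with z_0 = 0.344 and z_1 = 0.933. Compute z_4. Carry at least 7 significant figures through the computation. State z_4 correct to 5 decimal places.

f(z_0) = -2.464761, f(z_1) = -0.578198
z_2 = 0.933000 - (-0.578198)·(0.933000 - 0.344000)/(-0.578198 - (-2.464761)) = 1.113518; f(z_2) = 0.440721
z_3 = 1.113518 - (0.440721)·(1.113518 - 0.933000)/(0.440721 - (-0.578198)) = 1.035437; f(z_3) = -0.033860
z_4 = 1.035437 - (-0.033860)·(1.035437 - 1.113518)/(-0.033860 - (0.440721)) = 1.041008; f(z_4) = -0.001792

1.04101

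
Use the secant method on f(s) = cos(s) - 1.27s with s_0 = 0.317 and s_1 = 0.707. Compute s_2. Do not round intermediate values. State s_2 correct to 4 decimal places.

0.6287

f(s_0) = 0.547585, f(s_1) = -0.137576
s_2 = 0.707000 - (-0.137576)·(0.707000 - 0.317000)/(-0.137576 - (0.547585)) = 0.628690; f(s_2) = 0.010361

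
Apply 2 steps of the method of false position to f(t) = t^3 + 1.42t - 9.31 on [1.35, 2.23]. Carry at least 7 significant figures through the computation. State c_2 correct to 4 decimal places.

1.8659

f(1.350000) = -4.932625, f(2.230000) = 4.946167
step 1: c = 1.789397, f(c) = -1.039513 < 0 → new bracket [1.789397, 2.230000]
step 2: c = 1.865915, f(c) = -0.163959 < 0 → new bracket [1.865915, 2.230000]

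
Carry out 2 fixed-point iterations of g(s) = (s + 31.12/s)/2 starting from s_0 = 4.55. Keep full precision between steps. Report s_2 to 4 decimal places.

s_1 = g(4.550000) = 5.694780
s_2 = g(5.694780) = 5.579717

5.5797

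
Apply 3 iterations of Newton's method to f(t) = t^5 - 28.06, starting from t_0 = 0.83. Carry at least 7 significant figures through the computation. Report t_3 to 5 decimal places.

7.99378

f'(t) = 5t^4
t_0 = 0.830000: f = -27.666096, f' = 2.372916 → t_1 = 0.830000 - (-27.666096)/(2.372916) = 12.489113
t_1 = 12.489113: f = 303821.032636, f' = 121645.587262 → t_2 = 12.489113 - (303821.032636)/(121645.587262) = 9.991521
t_2 = 9.991521: f = 99548.704582, f' = 49830.634060 → t_3 = 9.991521 - (99548.704582)/(49830.634060) = 7.993780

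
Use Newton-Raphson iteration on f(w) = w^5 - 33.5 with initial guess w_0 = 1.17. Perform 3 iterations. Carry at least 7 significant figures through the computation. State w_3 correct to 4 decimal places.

Newton update: w ← w − f(w)/f'(w).
f'(w) = 5w^4
w_0 = 1.170000: f = -31.307552, f' = 9.369436 → w_1 = 1.170000 - (-31.307552)/(9.369436) = 4.511455
w_1 = 4.511455: f = 1835.388125, f' = 2071.269681 → w_2 = 4.511455 - (1835.388125)/(2071.269681) = 3.625338
w_2 = 3.625338: f = 592.742394, f' = 863.702100 → w_3 = 3.625338 - (592.742394)/(863.702100) = 2.939057

2.9391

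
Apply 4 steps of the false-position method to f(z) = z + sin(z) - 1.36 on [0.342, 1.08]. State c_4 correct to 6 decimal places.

0.708961

f(0.342000) = -0.682628, f(1.080000) = 0.601958
step 1: c = 0.734173, f(c) = 0.044146 > 0 → new bracket [0.342000, 0.734173]
step 2: c = 0.710351, f(c) = 0.002451 > 0 → new bracket [0.342000, 0.710351]
step 3: c = 0.709033, f(c) = 0.000134 > 0 → new bracket [0.342000, 0.709033]
step 4: c = 0.708961, f(c) = 0.000007 > 0 → new bracket [0.342000, 0.708961]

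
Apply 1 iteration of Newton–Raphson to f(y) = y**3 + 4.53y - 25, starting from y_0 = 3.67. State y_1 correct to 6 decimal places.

Newton update: y ← y − f(y)/f'(y).
f'(y) = 3y**2 + 4.53
y_0 = 3.670000: f = 41.055963, f' = 44.936700 → y_1 = 3.670000 - (41.055963)/(44.936700) = 2.756360

2.756360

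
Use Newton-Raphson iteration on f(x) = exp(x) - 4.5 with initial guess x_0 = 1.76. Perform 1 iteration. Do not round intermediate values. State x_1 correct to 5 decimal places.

f'(x) = exp(x)
x_0 = 1.760000: f = 1.312437, f' = 5.812437 → x_1 = 1.760000 - (1.312437)/(5.812437) = 1.534202

1.53420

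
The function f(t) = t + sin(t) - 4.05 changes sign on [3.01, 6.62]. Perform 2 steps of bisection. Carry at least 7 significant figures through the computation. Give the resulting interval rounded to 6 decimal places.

f(3.010000) = -0.908787, f(6.620000) = 2.900482 (opposite signs)
step 1: m = 4.815000, f(m) = -0.229740 < 0 → root in [4.815000, 6.620000]
step 2: m = 5.717500, f(m) = 1.131506 > 0 → root in [4.815000, 5.717500]

[4.815000, 5.717500]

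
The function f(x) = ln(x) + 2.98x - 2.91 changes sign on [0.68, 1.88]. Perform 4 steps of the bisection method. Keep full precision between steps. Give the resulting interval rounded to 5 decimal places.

f(0.680000) = -1.269262, f(1.880000) = 3.323672 (opposite signs)
step 1: m = 1.280000, f(m) = 1.151260 > 0 → root in [0.680000, 1.280000]
step 2: m = 0.980000, f(m) = -0.009803 < 0 → root in [0.980000, 1.280000]
step 3: m = 1.130000, f(m) = 0.579618 > 0 → root in [0.980000, 1.130000]
step 4: m = 1.055000, f(m) = 0.287441 > 0 → root in [0.980000, 1.055000]

[0.98000, 1.05500]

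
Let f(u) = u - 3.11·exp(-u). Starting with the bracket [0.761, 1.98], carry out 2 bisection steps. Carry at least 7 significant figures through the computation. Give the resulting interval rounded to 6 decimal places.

f(0.761000) = -0.691989, f(1.980000) = 1.550605 (opposite signs)
step 1: m = 1.370500, f(m) = 0.580622 > 0 → root in [0.761000, 1.370500]
step 2: m = 1.065750, f(m) = -0.005550 < 0 → root in [1.065750, 1.370500]

[1.065750, 1.370500]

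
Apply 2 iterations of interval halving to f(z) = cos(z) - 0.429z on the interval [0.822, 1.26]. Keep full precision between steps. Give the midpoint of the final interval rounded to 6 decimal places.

f(0.822000) = 0.328120, f(1.260000) = -0.234723 (opposite signs)
step 1: m = 1.041000, f(m) = 0.058769 > 0 → root in [1.041000, 1.260000]
step 2: m = 1.150500, f(m) = -0.085533 < 0 → root in [1.041000, 1.150500]
Midpoint of [1.041000, 1.150500] = 1.095750

1.095750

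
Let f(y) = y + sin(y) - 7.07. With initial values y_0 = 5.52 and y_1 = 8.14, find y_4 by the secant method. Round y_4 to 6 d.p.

6.684024

Secant update: y_(k+1) = y_k − f(y_k)·(y_k − y_(k-1))/(f(y_k) − f(y_(k-1))).
f(y_0) = -2.241227, f(y_1) = 2.029375
y_2 = 8.140000 - (2.029375)·(8.140000 - 5.520000)/(2.029375 - (-2.241227)) = 6.894985; f(y_2) = 0.399327
y_3 = 6.894985 - (0.399327)·(6.894985 - 8.140000)/(0.399327 - (2.029375)) = 6.589983; f(y_3) = -0.178009
y_4 = 6.589983 - (-0.178009)·(6.589983 - 6.894985)/(-0.178009 - (0.399327)) = 6.684024; f(y_4) = 0.004215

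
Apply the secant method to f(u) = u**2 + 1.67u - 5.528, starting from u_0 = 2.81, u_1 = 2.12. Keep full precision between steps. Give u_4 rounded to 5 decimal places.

1.66015

Secant update: u_(k+1) = u_k − f(u_k)·(u_k − u_(k-1))/(f(u_k) − f(u_(k-1))).
f(u_0) = 7.060800, f(u_1) = 2.506800
u_2 = 2.120000 - (2.506800)·(2.120000 - 2.810000)/(2.506800 - (7.060800)) = 1.740182; f(u_2) = 0.406336
u_3 = 1.740182 - (0.406336)·(1.740182 - 2.120000)/(0.406336 - (2.506800)) = 1.666706; f(u_3) = 0.033306
u_4 = 1.666706 - (0.033306)·(1.666706 - 1.740182)/(0.033306 - (0.406336)) = 1.660145; f(u_4) = 0.000525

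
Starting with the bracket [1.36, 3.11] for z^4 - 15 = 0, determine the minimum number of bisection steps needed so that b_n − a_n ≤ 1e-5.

18

Initial width b − a = 3.11 − 1.36 = 1.750000.
After n steps the width is (b−a)/2^n; need (b−a)/2^n ≤ 1e-5.
So n ≥ log₂(1.750000/1e-5) = log₂(175000.0000) ≈ 17.4170.
Hence n = 18.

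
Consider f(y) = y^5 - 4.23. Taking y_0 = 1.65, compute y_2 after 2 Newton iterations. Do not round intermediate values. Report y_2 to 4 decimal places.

1.3473

f'(y) = 5y^4
y_0 = 1.650000: f = 7.999810, f' = 37.060031 → y_1 = 1.650000 - (7.999810)/(37.060031) = 1.434139
y_1 = 1.434139: f = 1.836755, f' = 21.151207 → y_2 = 1.434139 - (1.836755)/(21.151207) = 1.347300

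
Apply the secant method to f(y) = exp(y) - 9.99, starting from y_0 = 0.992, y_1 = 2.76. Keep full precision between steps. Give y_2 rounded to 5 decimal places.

1.97609

Secant update: y_(k+1) = y_k − f(y_k)·(y_k − y_(k-1))/(f(y_k) − f(y_(k-1))).
f(y_0) = -7.293378, f(y_1) = 5.809843
y_2 = 2.760000 - (5.809843)·(2.760000 - 0.992000)/(5.809843 - (-7.293378)) = 1.976086; f(y_2) = -2.775552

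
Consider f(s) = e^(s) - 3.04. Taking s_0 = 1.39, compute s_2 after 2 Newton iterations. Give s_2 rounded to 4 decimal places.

1.1125

Newton update: s ← s − f(s)/f'(s).
f'(s) = e^(s)
s_0 = 1.390000: f = 0.974850, f' = 4.014850 → s_1 = 1.390000 - (0.974850)/(4.014850) = 1.147189
s_1 = 1.147189: f = 0.109327, f' = 3.149327 → s_2 = 1.147189 - (0.109327)/(3.149327) = 1.112474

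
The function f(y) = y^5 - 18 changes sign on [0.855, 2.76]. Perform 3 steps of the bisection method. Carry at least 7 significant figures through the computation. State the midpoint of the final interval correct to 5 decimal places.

f(0.855000) = -17.543090, f(2.760000) = 142.156810 (opposite signs)
step 1: m = 1.807500, f(m) = 1.292634 > 0 → root in [0.855000, 1.807500]
step 2: m = 1.331250, f(m) = -13.818827 < 0 → root in [1.331250, 1.807500]
step 3: m = 1.569375, f(m) = -8.480072 < 0 → root in [1.569375, 1.807500]
Midpoint of [1.569375, 1.807500] = 1.688438

1.68844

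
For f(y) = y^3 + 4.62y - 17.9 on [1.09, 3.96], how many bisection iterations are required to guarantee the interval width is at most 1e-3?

12

Initial width b − a = 3.96 − 1.09 = 2.870000.
After n steps the width is (b−a)/2^n; need (b−a)/2^n ≤ 1e-3.
So n ≥ log₂(2.870000/1e-3) = log₂(2870.0000) ≈ 11.4868.
Hence n = 12.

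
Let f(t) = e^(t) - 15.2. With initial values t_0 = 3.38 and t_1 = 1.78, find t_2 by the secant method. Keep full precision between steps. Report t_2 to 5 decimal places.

f(t_0) = 14.170771, f(t_1) = -9.270144
t_2 = 1.780000 - (-9.270144)·(1.780000 - 3.380000)/(-9.270144 - (14.170771)) = 2.412750; f(t_2) = -4.035383

2.41275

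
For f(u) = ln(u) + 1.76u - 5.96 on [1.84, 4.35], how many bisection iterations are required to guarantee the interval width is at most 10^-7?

Initial width b − a = 4.35 − 1.84 = 2.510000.
After n steps the width is (b−a)/2^n; need (b−a)/2^n ≤ 10^-7.
So n ≥ log₂(2.510000/10^-7) = log₂(25100000.0000) ≈ 24.5812.
Hence n = 25.

25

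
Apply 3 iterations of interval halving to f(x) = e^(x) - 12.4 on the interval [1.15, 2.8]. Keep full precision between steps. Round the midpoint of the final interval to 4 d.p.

f(1.150000) = -9.241807, f(2.800000) = 4.044647 (opposite signs)
step 1: m = 1.975000, f(m) = -5.193380 < 0 → root in [1.975000, 2.800000]
step 2: m = 2.387500, f(m) = -1.513756 < 0 → root in [2.387500, 2.800000]
step 3: m = 2.593750, f(m) = 0.979852 > 0 → root in [2.387500, 2.593750]
Midpoint of [2.387500, 2.593750] = 2.490625

2.4906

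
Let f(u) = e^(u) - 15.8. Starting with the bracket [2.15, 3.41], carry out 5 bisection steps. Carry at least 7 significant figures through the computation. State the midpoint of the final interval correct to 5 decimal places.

f(2.150000) = -7.215142, f(3.410000) = 14.465244 (opposite signs)
step 1: m = 2.780000, f(m) = 0.319021 > 0 → root in [2.150000, 2.780000]
step 2: m = 2.465000, f(m) = -4.036518 < 0 → root in [2.465000, 2.780000]
step 3: m = 2.622500, f(m) = -2.029894 < 0 → root in [2.622500, 2.780000]
step 4: m = 2.701250, f(m) = -0.901657 < 0 → root in [2.701250, 2.780000]
step 5: m = 2.740625, f(m) = -0.303333 < 0 → root in [2.740625, 2.780000]
Midpoint of [2.740625, 2.780000] = 2.760313

2.76031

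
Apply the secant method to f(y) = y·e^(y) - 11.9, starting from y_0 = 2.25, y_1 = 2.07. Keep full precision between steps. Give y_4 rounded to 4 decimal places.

1.8576

Secant update: y_(k+1) = y_k − f(y_k)·(y_k − y_(k-1))/(f(y_k) − f(y_(k-1))).
f(y_0) = 9.447406, f(y_1) = 4.504384
y_2 = 2.070000 - (4.504384)·(2.070000 - 2.250000)/(4.504384 - (9.447406)) = 1.905973; f(y_2) = 0.919477
y_3 = 1.905973 - (0.919477)·(1.905973 - 2.070000)/(0.919477 - (4.504384)) = 1.863902; f(y_3) = 0.120035
y_4 = 1.863902 - (0.120035)·(1.863902 - 1.905973)/(0.120035 - (0.919477)) = 1.857586; f(y_4) = 0.003866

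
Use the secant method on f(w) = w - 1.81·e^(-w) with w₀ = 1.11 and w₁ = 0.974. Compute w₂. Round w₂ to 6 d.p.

f(w_0) = 0.513498, f(w_1) = 0.290599
w_2 = 0.974000 - (0.290599)·(0.974000 - 1.110000)/(0.290599 - (0.513498)) = 0.796694; f(w_2) = -0.019285

0.796694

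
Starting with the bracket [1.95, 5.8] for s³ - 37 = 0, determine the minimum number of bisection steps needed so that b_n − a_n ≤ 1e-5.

Initial width b − a = 5.8 − 1.95 = 3.850000.
After n steps the width is (b−a)/2^n; need (b−a)/2^n ≤ 1e-5.
So n ≥ log₂(3.850000/1e-5) = log₂(385000.0000) ≈ 18.5545.
Hence n = 19.

19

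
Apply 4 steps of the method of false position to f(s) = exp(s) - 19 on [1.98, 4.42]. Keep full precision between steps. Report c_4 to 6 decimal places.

2.829271

False-position update: c = (a·f(b) − b·f(a))/(f(b) − f(a)); replace the endpoint whose sign matches f(c).
f(1.980000) = -11.757257, f(4.420000) = 64.096285
step 1: c = 2.358199, f(c) = -8.428109 < 0 → new bracket [2.358199, 4.420000]
step 2: c = 2.597802, f(c) = -5.565823 < 0 → new bracket [2.597802, 4.420000]
step 3: c = 2.743391, f(c) = -3.460411 < 0 → new bracket [2.743391, 4.420000]
step 4: c = 2.829271, f(c) = -2.066893 < 0 → new bracket [2.829271, 4.420000]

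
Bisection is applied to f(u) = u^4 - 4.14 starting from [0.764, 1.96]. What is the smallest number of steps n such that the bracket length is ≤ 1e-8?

27

Initial width b − a = 1.96 − 0.764 = 1.196000.
After n steps the width is (b−a)/2^n; need (b−a)/2^n ≤ 1e-8.
So n ≥ log₂(1.196000/1e-8) = log₂(119600000.0000) ≈ 26.8336.
Hence n = 27.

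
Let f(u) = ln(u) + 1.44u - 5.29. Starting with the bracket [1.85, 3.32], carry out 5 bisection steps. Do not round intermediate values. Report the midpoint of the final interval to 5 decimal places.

f(1.850000) = -2.010814, f(3.320000) = 0.690765 (opposite signs)
step 1: m = 2.585000, f(m) = -0.617874 < 0 → root in [2.585000, 3.320000]
step 2: m = 2.952500, f(m) = 0.044252 > 0 → root in [2.585000, 2.952500]
step 3: m = 2.768750, f(m) = -0.284604 < 0 → root in [2.768750, 2.952500]
step 4: m = 2.860625, f(m) = -0.119660 < 0 → root in [2.860625, 2.952500]
step 5: m = 2.906562, f(m) = -0.037579 < 0 → root in [2.906562, 2.952500]
Midpoint of [2.906562, 2.952500] = 2.929531

2.92953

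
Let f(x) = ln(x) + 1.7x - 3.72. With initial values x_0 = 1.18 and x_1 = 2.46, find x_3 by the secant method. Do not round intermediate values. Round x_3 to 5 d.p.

f(x_0) = -1.548486, f(x_1) = 1.362161
x_2 = 2.460000 - (1.362161)·(2.460000 - 1.180000)/(1.362161 - (-1.548486)) = 1.860969; f(x_2) = 0.064746
x_3 = 1.860969 - (0.064746)·(1.860969 - 2.460000)/(0.064746 - (1.362161)) = 1.831076; f(x_3) = -0.002268

1.83108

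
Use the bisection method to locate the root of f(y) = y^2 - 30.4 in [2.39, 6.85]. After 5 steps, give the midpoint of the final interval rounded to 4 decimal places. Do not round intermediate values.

f(2.390000) = -24.687900, f(6.850000) = 16.522500 (opposite signs)
step 1: m = 4.620000, f(m) = -9.055600 < 0 → root in [4.620000, 6.850000]
step 2: m = 5.735000, f(m) = 2.490225 > 0 → root in [4.620000, 5.735000]
step 3: m = 5.177500, f(m) = -3.593494 < 0 → root in [5.177500, 5.735000]
step 4: m = 5.456250, f(m) = -0.629336 < 0 → root in [5.456250, 5.735000]
step 5: m = 5.595625, f(m) = 0.911019 > 0 → root in [5.456250, 5.595625]
Midpoint of [5.456250, 5.595625] = 5.525937

5.5259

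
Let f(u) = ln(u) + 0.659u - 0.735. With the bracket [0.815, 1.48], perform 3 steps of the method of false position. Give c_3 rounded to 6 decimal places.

f(0.815000) = -0.402482, f(1.480000) = 0.632362
step 1: c = 1.073639, f(c) = 0.043581 > 0 → new bracket [0.815000, 1.073639]
step 2: c = 1.048369, f(c) = 0.003111 > 0 → new bracket [0.815000, 1.048369]
step 3: c = 1.046579, f(c) = 0.000223 > 0 → new bracket [0.815000, 1.046579]

1.046579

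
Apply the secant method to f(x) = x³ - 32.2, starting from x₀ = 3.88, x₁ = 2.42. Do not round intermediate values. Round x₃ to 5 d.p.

Secant update: x_(k+1) = x_k − f(x_k)·(x_k − x_(k-1))/(f(x_k) − f(x_(k-1))).
f(x_0) = 26.211072, f(x_1) = -18.027512
x_2 = 2.420000 - (-18.027512)·(2.420000 - 3.880000)/(-18.027512 - (26.211072)) = 3.014960; f(x_2) = -4.794075
x_3 = 3.014960 - (-4.794075)·(3.014960 - 2.420000)/(-4.794075 - (-18.027512)) = 3.230495; f(x_3) = 1.513776

3.23050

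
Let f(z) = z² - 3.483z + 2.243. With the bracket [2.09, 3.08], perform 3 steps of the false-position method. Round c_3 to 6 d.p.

False-position update: c = (a·f(b) − b·f(a))/(f(b) − f(a)); replace the endpoint whose sign matches f(c).
f(2.090000) = -0.668370, f(3.080000) = 1.001760
step 1: c = 2.486189, f(c) = -0.235261 < 0 → new bracket [2.486189, 3.080000]
step 2: c = 2.599122, f(c) = -0.054307 < 0 → new bracket [2.599122, 3.080000]
step 3: c = 2.623850, f(c) = -0.011280 < 0 → new bracket [2.623850, 3.080000]

2.623850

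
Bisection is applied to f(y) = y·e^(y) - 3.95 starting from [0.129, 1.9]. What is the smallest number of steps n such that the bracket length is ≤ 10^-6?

Initial width b − a = 1.9 − 0.129 = 1.771000.
After n steps the width is (b−a)/2^n; need (b−a)/2^n ≤ 10^-6.
So n ≥ log₂(1.771000/10^-6) = log₂(1771000.0000) ≈ 20.7561.
Hence n = 21.

21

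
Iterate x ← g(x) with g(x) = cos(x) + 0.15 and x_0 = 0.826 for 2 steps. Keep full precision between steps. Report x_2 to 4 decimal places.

0.8265

x_1 = g(0.826000) = 0.827822
x_2 = g(0.827822) = 0.826481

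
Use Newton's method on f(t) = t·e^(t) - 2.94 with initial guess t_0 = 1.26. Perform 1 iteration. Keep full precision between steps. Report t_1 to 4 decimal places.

1.0715

f'(t) = (t + 1)·e^(t)
t_0 = 1.260000: f = 1.502031, f' = 7.967453 → t_1 = 1.260000 - (1.502031)/(7.967453) = 1.071479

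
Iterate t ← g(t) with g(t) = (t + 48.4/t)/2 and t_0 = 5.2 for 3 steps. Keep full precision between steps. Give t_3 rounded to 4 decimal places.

6.9570

t_1 = g(5.200000) = 7.253846
t_2 = g(7.253846) = 6.963084
t_3 = g(6.963084) = 6.957014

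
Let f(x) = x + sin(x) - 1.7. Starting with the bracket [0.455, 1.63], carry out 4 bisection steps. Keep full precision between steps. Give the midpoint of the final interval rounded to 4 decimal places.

0.9323

f(0.455000) = -0.805538, f(1.630000) = 0.928248 (opposite signs)
step 1: m = 1.042500, f(m) = 0.206167 > 0 → root in [0.455000, 1.042500]
step 2: m = 0.748750, f(m) = -0.270526 < 0 → root in [0.748750, 1.042500]
step 3: m = 0.895625, f(m) = -0.023775 < 0 → root in [0.895625, 1.042500]
step 4: m = 0.969062, f(m) = 0.093418 > 0 → root in [0.895625, 0.969062]
Midpoint of [0.895625, 0.969062] = 0.932344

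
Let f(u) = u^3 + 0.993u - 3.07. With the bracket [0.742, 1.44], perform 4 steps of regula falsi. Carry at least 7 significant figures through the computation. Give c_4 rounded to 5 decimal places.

f(0.742000) = -1.924676, f(1.440000) = 1.345904
step 1: c = 1.152760, f(c) = -0.393457 < 0 → new bracket [1.152760, 1.440000]
step 2: c = 1.217736, f(c) = -0.055030 < 0 → new bracket [1.217736, 1.440000]
step 3: c = 1.226467, f(c) = -0.007241 < 0 → new bracket [1.226467, 1.440000]
step 4: c = 1.227610, f(c) = -0.000945 < 0 → new bracket [1.227610, 1.440000]

1.22761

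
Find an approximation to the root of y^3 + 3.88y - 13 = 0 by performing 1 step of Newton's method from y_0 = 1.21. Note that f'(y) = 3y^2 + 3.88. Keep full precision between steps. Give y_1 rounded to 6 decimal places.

Newton update: y ← y − f(y)/f'(y).
y_0 = 1.210000: f = -6.533639, f' = 8.272300 → y_1 = 1.210000 - (-6.533639)/(8.272300) = 1.999821

1.999821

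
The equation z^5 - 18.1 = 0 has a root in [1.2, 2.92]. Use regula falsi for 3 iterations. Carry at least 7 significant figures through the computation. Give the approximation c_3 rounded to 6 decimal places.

1.521400

False-position update: c = (a·f(b) − b·f(a))/(f(b) − f(a)); replace the endpoint whose sign matches f(c).
f(1.200000) = -15.611680, f(2.920000) = 194.182531
step 1: c = 1.327993, f(c) = -13.969733 < 0 → new bracket [1.327993, 2.920000]
step 2: c = 1.434837, f(c) = -12.018470 < 0 → new bracket [1.434837, 2.920000]
step 3: c = 1.521400, f(c) = -9.948883 < 0 → new bracket [1.521400, 2.920000]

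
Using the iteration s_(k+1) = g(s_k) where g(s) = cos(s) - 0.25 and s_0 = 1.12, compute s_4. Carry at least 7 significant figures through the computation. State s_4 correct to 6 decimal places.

0.630776

s_1 = g(1.120000) = 0.185682
s_2 = g(0.185682) = 0.732810
s_3 = g(0.732810) = 0.493297
s_4 = g(0.493297) = 0.630776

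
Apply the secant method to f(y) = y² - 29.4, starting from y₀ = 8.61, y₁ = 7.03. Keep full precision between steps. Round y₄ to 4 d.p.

5.4234

f(y_0) = 44.732100, f(y_1) = 20.020900
y_2 = 7.030000 - (20.020900)·(7.030000 - 8.610000)/(20.020900 - (44.732100)) = 5.749891; f(y_2) = 3.661250
y_3 = 5.749891 - (3.661250)·(5.749891 - 7.030000)/(3.661250 - (20.020900)) = 5.463406; f(y_3) = 0.448806
y_4 = 5.463406 - (0.448806)·(5.463406 - 5.749891)/(0.448806 - (3.661250)) = 5.423382; f(y_4) = 0.013068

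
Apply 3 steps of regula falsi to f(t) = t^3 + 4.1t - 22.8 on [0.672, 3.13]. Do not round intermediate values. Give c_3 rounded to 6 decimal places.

2.331713

False-position update: c = (a·f(b) − b·f(a))/(f(b) − f(a)); replace the endpoint whose sign matches f(c).
f(0.672000) = -19.741336, f(3.130000) = 20.697297
step 1: c = 1.871947, f(c) = -8.565372 < 0 → new bracket [1.871947, 3.130000]
step 2: c = 2.240187, f(c) = -2.372994 < 0 → new bracket [2.240187, 3.130000]
step 3: c = 2.331713, f(c) = -0.562729 < 0 → new bracket [2.331713, 3.130000]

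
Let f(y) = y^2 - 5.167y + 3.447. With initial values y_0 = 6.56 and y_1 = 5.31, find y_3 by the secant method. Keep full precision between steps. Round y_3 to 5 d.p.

4.43831

f(y_0) = 12.585080, f(y_1) = 4.206330
y_2 = 5.310000 - (4.206330)·(5.310000 - 6.560000)/(4.206330 - (12.585080)) = 4.682471; f(y_2) = 1.178205
y_3 = 4.682471 - (1.178205)·(4.682471 - 5.310000)/(1.178205 - (4.206330)) = 4.438307; f(y_3) = 0.212836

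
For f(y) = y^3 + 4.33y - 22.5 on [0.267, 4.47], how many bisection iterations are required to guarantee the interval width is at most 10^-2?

9

Initial width b − a = 4.47 − 0.267 = 4.203000.
After n steps the width is (b−a)/2^n; need (b−a)/2^n ≤ 10^-2.
So n ≥ log₂(4.203000/10^-2) = log₂(420.3000) ≈ 8.7153.
Hence n = 9.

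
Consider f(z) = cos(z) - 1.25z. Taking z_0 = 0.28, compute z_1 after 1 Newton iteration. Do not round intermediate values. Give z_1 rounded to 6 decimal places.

f'(z) = -sin(z) - 1.25
z_0 = 0.280000: f = 0.611055, f' = -1.526356 → z_1 = 0.280000 - (0.611055)/(-1.526356) = 0.680336

0.680336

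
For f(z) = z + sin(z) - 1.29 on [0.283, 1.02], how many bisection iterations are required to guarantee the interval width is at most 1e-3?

10

Initial width b − a = 1.02 − 0.283 = 0.737000.
After n steps the width is (b−a)/2^n; need (b−a)/2^n ≤ 1e-3.
So n ≥ log₂(0.737000/1e-3) = log₂(737.0000) ≈ 9.5255.
Hence n = 10.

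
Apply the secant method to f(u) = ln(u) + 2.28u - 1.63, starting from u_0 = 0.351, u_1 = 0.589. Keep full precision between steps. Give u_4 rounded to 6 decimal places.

Secant update: u_(k+1) = u_k − f(u_k)·(u_k − u_(k-1))/(f(u_k) − f(u_(k-1))).
f(u_0) = -1.876689, f(u_1) = -0.816409
u_2 = 0.589000 - (-0.816409)·(0.589000 - 0.351000)/(-0.816409 - (-1.876689)) = 0.772259; f(u_2) = -0.127686
u_3 = 0.772259 - (-0.127686)·(0.772259 - 0.589000)/(-0.127686 - (-0.816409)) = 0.806234; f(u_3) = -0.007168
u_4 = 0.806234 - (-0.007168)·(0.806234 - 0.772259)/(-0.007168 - (-0.127686)) = 0.808255; f(u_4) = -0.000057

0.808255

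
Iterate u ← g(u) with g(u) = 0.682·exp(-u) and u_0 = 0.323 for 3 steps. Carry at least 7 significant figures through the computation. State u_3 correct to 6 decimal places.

u_1 = g(0.323000) = 0.493750
u_2 = g(0.493750) = 0.416247
u_3 = g(0.416247) = 0.449791

0.449791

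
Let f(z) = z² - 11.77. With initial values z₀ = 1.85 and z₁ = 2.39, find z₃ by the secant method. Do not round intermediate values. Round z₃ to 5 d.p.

f(z_0) = -8.347500, f(z_1) = -6.057900
z_2 = 2.390000 - (-6.057900)·(2.390000 - 1.850000)/(-6.057900 - (-8.347500)) = 3.818750; f(z_2) = 2.812852
z_3 = 3.818750 - (2.812852)·(3.818750 - 2.390000)/(2.812852 - (-6.057900)) = 3.365704; f(z_3) = -0.442039

3.36570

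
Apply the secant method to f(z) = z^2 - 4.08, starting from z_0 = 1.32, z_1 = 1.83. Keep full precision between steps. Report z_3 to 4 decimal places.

Secant update: z_(k+1) = z_k − f(z_k)·(z_k − z_(k-1))/(f(z_k) − f(z_(k-1))).
f(z_0) = -2.337600, f(z_1) = -0.731100
z_2 = 1.830000 - (-0.731100)·(1.830000 - 1.320000)/(-0.731100 - (-2.337600)) = 2.062095; f(z_2) = 0.172237
z_3 = 2.062095 - (0.172237)·(2.062095 - 1.830000)/(0.172237 - (-0.731100)) = 2.017842; f(z_3) = -0.008313

2.0178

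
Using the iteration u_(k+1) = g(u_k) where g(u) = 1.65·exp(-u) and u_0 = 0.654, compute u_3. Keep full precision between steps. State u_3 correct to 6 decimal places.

0.819645

u_1 = g(0.654000) = 0.857937
u_2 = g(0.857937) = 0.699659
u_3 = g(0.699659) = 0.819645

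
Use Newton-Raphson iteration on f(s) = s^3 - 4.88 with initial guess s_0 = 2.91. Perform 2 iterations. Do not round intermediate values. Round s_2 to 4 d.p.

1.7792

f'(s) = 3s^2
s_0 = 2.910000: f = 19.762171, f' = 25.404300 → s_1 = 2.910000 - (19.762171)/(25.404300) = 2.132093
s_1 = 2.132093: f = 4.812119, f' = 13.637468 → s_2 = 2.132093 - (4.812119)/(13.637468) = 1.779233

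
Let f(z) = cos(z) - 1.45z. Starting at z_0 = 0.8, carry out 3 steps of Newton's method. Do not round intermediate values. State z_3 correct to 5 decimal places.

0.57773

Newton update: z ← z − f(z)/f'(z).
f'(z) = -sin(z) - 1.45
z_0 = 0.800000: f = -0.463293, f' = -2.167356 → z_1 = 0.800000 - (-0.463293)/(-2.167356) = 0.586240
z_1 = 0.586240: f = -0.017022, f' = -2.003233 → z_2 = 0.586240 - (-0.017022)/(-2.003233) = 0.577743
z_2 = 0.577743: f = -0.000030, f' = -1.996135 → z_3 = 0.577743 - (-0.000030)/(-1.996135) = 0.577728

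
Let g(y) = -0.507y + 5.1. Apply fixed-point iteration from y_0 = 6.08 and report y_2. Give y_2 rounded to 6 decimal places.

y_1 = g(6.080000) = 2.017440
y_2 = g(2.017440) = 4.077158

4.077158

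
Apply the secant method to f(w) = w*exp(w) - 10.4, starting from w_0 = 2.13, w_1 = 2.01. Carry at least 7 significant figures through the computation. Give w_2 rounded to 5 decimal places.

1.82106

Secant update: w_(k+1) = w_k − f(w_k)·(w_k − w_(k-1))/(f(w_k) − f(w_(k-1))).
f(w_0) = 7.523666, f(w_1) = 4.601268
w_2 = 2.010000 - (4.601268)·(2.010000 - 2.130000)/(4.601268 - (7.523666)) = 1.821062; f(w_2) = 0.851279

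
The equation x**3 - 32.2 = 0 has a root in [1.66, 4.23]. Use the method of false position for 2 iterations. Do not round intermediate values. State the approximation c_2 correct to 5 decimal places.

3.02887

f(1.660000) = -27.625704, f(4.230000) = 43.486967
step 1: c = 2.658388, f(c) = -13.413094 < 0 → new bracket [2.658388, 4.230000]
step 2: c = 3.028866, f(c) = -4.413108 < 0 → new bracket [3.028866, 4.230000]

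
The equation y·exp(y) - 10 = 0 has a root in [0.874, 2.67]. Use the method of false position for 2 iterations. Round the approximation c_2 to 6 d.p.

False-position update: c = (a·f(b) − b·f(a))/(f(b) − f(a)); replace the endpoint whose sign matches f(c).
f(0.874000) = -7.905479, f(2.670000) = 28.554718
step 1: c = 1.263418, f(c) = -5.530673 < 0 → new bracket [1.263418, 2.670000]
step 2: c = 1.491649, f(c) = -3.370492 < 0 → new bracket [1.491649, 2.670000]

1.491649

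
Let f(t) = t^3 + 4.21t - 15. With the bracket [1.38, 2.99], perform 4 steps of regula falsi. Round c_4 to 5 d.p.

f(1.380000) = -6.562128, f(2.990000) = 24.318799
step 1: c = 1.722121, f(c) = -2.642570 < 0 → new bracket [1.722121, 2.990000]
step 2: c = 1.846390, f(c) = -0.932063 < 0 → new bracket [1.846390, 2.990000]
step 3: c = 1.888603, f(c) = -0.312667 < 0 → new bracket [1.888603, 2.990000]
step 4: c = 1.902584, f(c) = -0.103095 < 0 → new bracket [1.902584, 2.990000]

1.90258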